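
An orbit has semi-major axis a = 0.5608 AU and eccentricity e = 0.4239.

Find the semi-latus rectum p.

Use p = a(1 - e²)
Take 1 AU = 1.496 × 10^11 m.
a = 0.5608 AU = 8.38957 × 10^10 m
e = 0.4239,  e² = 0.179691,  1 − e² = 0.820309
p = a(1 − e²) = 8.38957 × 10^10 m × 0.820309 = 6.88204 × 10^10 m ≈ 0.46 AU

Final answer: p = 0.46 AU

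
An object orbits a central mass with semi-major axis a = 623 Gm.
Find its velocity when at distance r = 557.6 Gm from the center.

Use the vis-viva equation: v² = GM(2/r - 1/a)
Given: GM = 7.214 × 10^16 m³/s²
a = 623 Gm = 6.23 × 10^11 m
r = 557.6 Gm = 5.576 × 10^11 m
GM = 7.214 × 10^16 m³/s²
2/r − 1/a = 3.5868 × 10^-12 − 1.60514 × 10^-12 = 1.98166 × 10^-12 m⁻¹
v² = GM (2/r − 1/a) = 142957 m²/s²
v = 378.097 m/s ≈ 378.1 m/s

Final answer: 378.1 m/s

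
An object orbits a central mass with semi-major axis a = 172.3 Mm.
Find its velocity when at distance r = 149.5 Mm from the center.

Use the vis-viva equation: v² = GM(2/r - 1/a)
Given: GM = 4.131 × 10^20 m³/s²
a = 172.3 Mm = 1.723 × 10^8 m
r = 149.5 Mm = 1.495 × 10^8 m
GM = 4.131 × 10^20 m³/s²
2/r − 1/a = 1.33779 × 10^-8 − 5.80383 × 10^-9 = 7.5741 × 10^-9 m⁻¹
v² = GM (2/r − 1/a) = 3.12886 × 10^12 m²/s²
v = 1.76886 × 10^6 m/s ≈ 1769 km/s

Final answer: 1769 km/s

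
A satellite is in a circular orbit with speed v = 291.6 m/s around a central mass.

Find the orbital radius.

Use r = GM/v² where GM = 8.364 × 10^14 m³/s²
v = 291.6 m/s
GM = 8.364 × 10^14 m³/s²
v² = 85030.6 m²/s²
r = GM/v² = (8.364 × 10^14) / 85030.6 = 9.83646 × 10^9 m ≈ 9.836 Gm

Final answer: 9.836 Gm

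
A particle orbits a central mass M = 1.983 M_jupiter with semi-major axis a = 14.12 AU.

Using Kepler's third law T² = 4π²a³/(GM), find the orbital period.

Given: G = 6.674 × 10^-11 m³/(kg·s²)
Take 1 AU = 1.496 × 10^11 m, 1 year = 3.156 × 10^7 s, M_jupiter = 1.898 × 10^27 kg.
M = 1.983 M_jupiter = 3.76373 × 10^27 kg
GM = G × M = 6.674 × 10^-11 × 3.76373 × 10^27 = 2.51192 × 10^17 m³/s²
a = 14.12 AU = 2.11235 × 10^12 m
a³ = 9.42538 × 10^36 m³
T = 2π √(a³/GM) = 2π √((9.42538 × 10^36) / (2.51192 × 10^17)) = 2π × 6.12558 × 10^9 s
T = 3.84881 × 10^10 s ≈ 1220 years

Final answer: 1220 years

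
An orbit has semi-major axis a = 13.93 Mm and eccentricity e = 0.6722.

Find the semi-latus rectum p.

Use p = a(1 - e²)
a = 13.93 Mm = 1.393 × 10^7 m
e = 0.6722,  e² = 0.451853,  1 − e² = 0.548147
p = a(1 − e²) = 1.393 × 10^7 m × 0.548147 = 7.63569 × 10^6 m ≈ 7.636 Mm

Final answer: p = 7.636 Mm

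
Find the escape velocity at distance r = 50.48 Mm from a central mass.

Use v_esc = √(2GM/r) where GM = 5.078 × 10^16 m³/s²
r = 50.48 Mm = 5.048 × 10^7 m
GM = 5.078 × 10^16 m³/s²
2GM/r = 2 × (5.078 × 10^16) / (5.048 × 10^7) = 2.01189 × 10^9 m²/s²
v_esc = √(2GM/r) = 44854.1 m/s ≈ 44.85 km/s

Final answer: 44.85 km/s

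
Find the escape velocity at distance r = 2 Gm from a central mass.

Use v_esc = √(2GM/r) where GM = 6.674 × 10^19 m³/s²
r = 2 Gm = 2 × 10^9 m
GM = 6.674 × 10^19 m³/s²
2GM/r = 2 × (6.674 × 10^19) / (2 × 10^9) = 6.674 × 10^10 m²/s²
v_esc = √(2GM/r) = 258341 m/s ≈ 258.3 km/s

Final answer: 258.3 km/s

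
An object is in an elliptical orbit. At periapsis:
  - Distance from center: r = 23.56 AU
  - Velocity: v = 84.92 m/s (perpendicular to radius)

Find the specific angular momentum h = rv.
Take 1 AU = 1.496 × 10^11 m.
r = 23.56 AU = 3.52458 × 10^12 m
v = 84.92 m/s
h = rv = 3.52458 × 10^12 × 84.92 = 2.99307 × 10^14 m²/s ≈ 2.993 × 10^14 m²/s

Final answer: h = 2.993 × 10^14 m²/s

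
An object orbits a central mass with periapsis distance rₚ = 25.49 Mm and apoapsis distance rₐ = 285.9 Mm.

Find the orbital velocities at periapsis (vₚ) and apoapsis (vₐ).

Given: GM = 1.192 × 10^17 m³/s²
rₚ = 25.49 Mm = 2.549 × 10^7 m
rₐ = 285.9 Mm = 2.859 × 10^8 m
GM = 1.192 × 10^17 m³/s²
a = (rₚ + rₐ)/2 = 1.55695 × 10^8 m
Vis-viva: v² = GM (2/r − 1/a)
vₚ² = 1.192 × 10^17 × (7.84621 × 10^-8 − 6.42281 × 10^-9) = 8.58709 × 10^9 m²/s²
vₚ = 92666.5 m/s ≈ 92.67 km/s
vₐ² = 1.192 × 10^17 × (6.99545 × 10^-9 − 6.42281 × 10^-9) = 6.82586 × 10^7 m²/s²
vₐ = 8261.88 m/s ≈ 8.262 km/s

Final answer: vₚ = 92.67 km/s, vₐ = 8.262 km/s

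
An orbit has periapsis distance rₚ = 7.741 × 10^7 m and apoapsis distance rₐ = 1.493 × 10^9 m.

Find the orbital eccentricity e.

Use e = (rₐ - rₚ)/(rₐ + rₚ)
rₚ = 7.741 × 10^7 m
rₐ = 1.493 × 10^9 m
rₐ − rₚ = 1.41559 × 10^9 m
rₐ + rₚ = 1.57041 × 10^9 m
e = (rₐ − rₚ)/(rₐ + rₚ) = 0.901414

Final answer: e = 0.9014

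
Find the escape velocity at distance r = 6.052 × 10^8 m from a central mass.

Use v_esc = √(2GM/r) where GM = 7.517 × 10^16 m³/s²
r = 6.052 × 10^8 m
GM = 7.517 × 10^16 m³/s²
2GM/r = 2 × (7.517 × 10^16) / (6.052 × 10^8) = 2.48414 × 10^8 m²/s²
v_esc = √(2GM/r) = 15761.1 m/s ≈ 15.76 km/s

Final answer: 15.76 km/s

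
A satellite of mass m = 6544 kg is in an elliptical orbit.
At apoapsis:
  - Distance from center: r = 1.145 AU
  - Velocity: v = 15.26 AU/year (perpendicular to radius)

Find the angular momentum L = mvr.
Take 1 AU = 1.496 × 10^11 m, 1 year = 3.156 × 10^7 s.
r = 1.145 AU = 1.71292 × 10^11 m
v = 15.26 AU/year = 72335.1 m/s
vr = 72335.1 × 1.71292 × 10^11 = 1.23904 × 10^16 m²/s
L = m × vr = 6544 × 1.23904 × 10^16 = 8.10829 × 10^19 kg·m²/s ≈ 8.108 × 10^19 kg·m²/s

Final answer: L = 8.108 × 10^19 kg·m²/s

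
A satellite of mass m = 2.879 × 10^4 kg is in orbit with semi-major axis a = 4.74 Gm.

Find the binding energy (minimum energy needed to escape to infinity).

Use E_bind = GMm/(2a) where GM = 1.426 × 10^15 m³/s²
a = 4.74 Gm = 4.74 × 10^9 m
GM = 1.426 × 10^15 m³/s²
m = 2.879 × 10^4 kg
GMm = 1.426 × 10^15 × 28790 = 4.10545 × 10^19 m³·kg/s²
2a = 9.48 × 10^9 m
E_bind = GMm/(2a) = 4.33065 × 10^9 J ≈ 4.331 GJ

Final answer: 4.331 GJ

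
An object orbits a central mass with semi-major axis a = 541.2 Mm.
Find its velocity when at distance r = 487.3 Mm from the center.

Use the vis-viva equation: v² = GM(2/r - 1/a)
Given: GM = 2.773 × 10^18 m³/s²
a = 541.2 Mm = 5.412 × 10^8 m
r = 487.3 Mm = 4.873 × 10^8 m
GM = 2.773 × 10^18 m³/s²
2/r − 1/a = 4.10425 × 10^-9 − 1.84775 × 10^-9 = 2.2565 × 10^-9 m⁻¹
v² = GM (2/r − 1/a) = 6.25728 × 10^9 m²/s²
v = 79103 m/s ≈ 79.1 km/s

Final answer: 79.1 km/s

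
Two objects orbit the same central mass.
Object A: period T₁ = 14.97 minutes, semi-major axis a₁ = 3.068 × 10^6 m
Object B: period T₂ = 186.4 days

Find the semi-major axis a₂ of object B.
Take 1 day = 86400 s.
T₁ = 14.97 minutes = 898.2 s
T₂ = 186.4 days = 1.6105 × 10^7 s
a₁ = 3.068 × 10^6 m
Kepler's third law: (T₂/T₁)² = (a₂/a₁)³  ⇒  a₂ = a₁ (T₂/T₁)^(2/3)
T₂/T₁ = 17930.3
(T₂/T₁)^(2/3) = 685.053
a₂ = 3.068 × 10^6 m × 685.053 = 2.10174 × 10^9 m ≈ 2.102 × 10^9 m

Final answer: a₂ = 2.102 × 10^9 m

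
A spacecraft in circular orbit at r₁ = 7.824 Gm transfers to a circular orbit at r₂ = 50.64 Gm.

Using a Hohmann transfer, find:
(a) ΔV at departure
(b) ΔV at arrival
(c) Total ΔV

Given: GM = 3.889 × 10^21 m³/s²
r₁ = 7.824 Gm = 7.824 × 10^9 m
r₂ = 50.64 Gm = 5.064 × 10^10 m
GM = 3.889 × 10^21 m³/s²
Transfer ellipse: a_t = (r₁ + r₂)/2 = 2.9232 × 10^10 m
Circular speed at r₁: v₁ = √(GM/r₁) = 705025 m/s
Transfer speed at r₁ (periapsis): v₁ₜ = √(GM(2/r₁ − 1/a_t)) = 927945 m/s
(a) ΔV₁ = v₁ₜ − v₁ = 222920 m/s ≈ 222.9 km/s
Circular speed at r₂: v₂ = √(GM/r₂) = 277123 m/s
Transfer speed at r₂ (apoapsis): v₂ₜ = √(GM(2/r₂ − 1/a_t)) = 143370 m/s
(b) ΔV₂ = v₂ − v₂ₜ = 133753 m/s ≈ 133.8 km/s
(c) ΔV_total = ΔV₁ + ΔV₂ = 356673 m/s ≈ 356.7 km/s

Final answer:
(a) ΔV₁ = 222.9 km/s
(b) ΔV₂ = 133.8 km/s
(c) ΔV_total = 356.7 km/s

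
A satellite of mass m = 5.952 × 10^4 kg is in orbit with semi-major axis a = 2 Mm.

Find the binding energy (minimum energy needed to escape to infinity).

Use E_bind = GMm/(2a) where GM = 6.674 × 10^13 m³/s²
a = 2 Mm = 2 × 10^6 m
GM = 6.674 × 10^13 m³/s²
m = 5.952 × 10^4 kg
GMm = 6.674 × 10^13 × 59520 = 3.97236 × 10^18 m³·kg/s²
2a = 4 × 10^6 m
E_bind = GMm/(2a) = 9.93091 × 10^11 J ≈ 993.1 GJ

Final answer: 993.1 GJ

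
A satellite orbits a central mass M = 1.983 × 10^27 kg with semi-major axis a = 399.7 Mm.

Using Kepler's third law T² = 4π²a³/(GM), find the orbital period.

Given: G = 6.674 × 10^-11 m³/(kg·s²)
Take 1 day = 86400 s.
M = 1.983 × 10^27 kg
GM = G × M = 6.674 × 10^-11 × 1.983 × 10^27 = 1.32345 × 10^17 m³/s²
a = 399.7 Mm = 3.997 × 10^8 m
a³ = 6.38561 × 10^25 m³
T = 2π √(a³/GM) = 2π √((6.38561 × 10^25) / (1.32345 × 10^17)) = 2π × 21965.8 s
T = 138015 s ≈ 1.597 days

Final answer: 1.597 days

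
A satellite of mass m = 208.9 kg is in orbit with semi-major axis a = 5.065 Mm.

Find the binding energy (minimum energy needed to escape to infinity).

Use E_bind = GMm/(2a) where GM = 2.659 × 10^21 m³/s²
a = 5.065 Mm = 5.065 × 10^6 m
GM = 2.659 × 10^21 m³/s²
m = 208.9 kg
GMm = 2.659 × 10^21 × 208.9 = 5.55465 × 10^23 m³·kg/s²
2a = 1.013 × 10^7 m
E_bind = GMm/(2a) = 5.48337 × 10^16 J ≈ 54.83 PJ

Final answer: 54.83 PJ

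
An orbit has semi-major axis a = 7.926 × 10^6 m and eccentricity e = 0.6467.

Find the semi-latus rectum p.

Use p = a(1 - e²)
a = 7.926 × 10^6 m
e = 0.6467,  e² = 0.418221,  1 − e² = 0.581779
p = a(1 − e²) = 7.926 × 10^6 m × 0.581779 = 4.61118 × 10^6 m ≈ 4.611 × 10^6 m

Final answer: p = 4.611 × 10^6 m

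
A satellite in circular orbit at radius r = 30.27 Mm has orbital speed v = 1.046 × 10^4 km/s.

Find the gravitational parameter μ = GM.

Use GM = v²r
r = 30.27 Mm = 3.027 × 10^7 m
v = 1.046 × 10^4 km/s = 1.046 × 10^7 m/s
v² = 1.09412 × 10^14 m²/s²
GM = v²r = 1.09412 × 10^14 × 3.027 × 10^7 = 3.31189 × 10^21 m³/s²
GM ≈ 3.312 × 10^21 m³/s²

Final answer: GM = 3.312 × 10^21 m³/s²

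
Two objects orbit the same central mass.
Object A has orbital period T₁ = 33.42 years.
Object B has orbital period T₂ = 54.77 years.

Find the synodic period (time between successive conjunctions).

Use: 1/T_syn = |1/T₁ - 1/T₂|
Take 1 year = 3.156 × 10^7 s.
T₁ = 33.42 years = 1.05474 × 10^9 s
T₂ = 54.77 years = 1.72854 × 10^9 s
1/T₁ = 9.48105 × 10^-10 s⁻¹
1/T₂ = 5.78523 × 10^-10 s⁻¹
|1/T₁ − 1/T₂| = 3.69583 × 10^-10 s⁻¹
T_syn = 1 / |1/T₁ − 1/T₂| = 2.70575 × 10^9 s ≈ 85.73 years

Final answer: T_syn = 85.73 years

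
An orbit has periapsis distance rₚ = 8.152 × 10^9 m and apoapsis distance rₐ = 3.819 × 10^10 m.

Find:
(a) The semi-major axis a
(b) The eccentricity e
rₚ = 8.152 × 10^9 m
rₐ = 3.819 × 10^10 m
(a) a = (rₚ + rₐ)/2 = 2.3171 × 10^10 m ≈ 2.317 × 10^10 m
(b) e = (rₐ − rₚ)/(rₐ + rₚ) = (3.0038 × 10^10) / (4.6342 × 10^10) = 0.648181

Final answer:
(a) a = 2.317 × 10^10 m
(b) e = 0.6482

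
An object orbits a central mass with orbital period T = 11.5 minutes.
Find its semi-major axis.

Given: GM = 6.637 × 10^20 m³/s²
T = 11.5 minutes = 690 s
GM = 6.637 × 10^20 m³/s²
Kepler's third law: a³ = GM T² / (4π²)
T² = 476100 s²
a³ = (6.637 × 10^20) × 476100 / (4π²) = 8.00406 × 10^24 m³
a = (a³)^(1/3) = 2.00034 × 10^8 m ≈ 200 Mm

Final answer: 200 Mm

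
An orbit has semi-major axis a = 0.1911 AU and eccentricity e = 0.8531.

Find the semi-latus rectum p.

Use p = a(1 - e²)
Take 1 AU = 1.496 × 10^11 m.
a = 0.1911 AU = 2.85886 × 10^10 m
e = 0.8531,  e² = 0.72778,  1 − e² = 0.27222
p = a(1 − e²) = 2.85886 × 10^10 m × 0.27222 = 7.78239 × 10^9 m ≈ 0.05202 AU

Final answer: p = 0.05202 AU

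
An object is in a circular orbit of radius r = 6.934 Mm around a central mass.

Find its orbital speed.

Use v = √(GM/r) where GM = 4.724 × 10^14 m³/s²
r = 6.934 Mm = 6.934 × 10^6 m
GM = 4.724 × 10^14 m³/s²
GM/r = (4.724 × 10^14) / (6.934 × 10^6) = 6.81281 × 10^7 m²/s²
v = √(GM/r) = 8253.97 m/s ≈ 8.254 km/s

Final answer: 8.254 km/s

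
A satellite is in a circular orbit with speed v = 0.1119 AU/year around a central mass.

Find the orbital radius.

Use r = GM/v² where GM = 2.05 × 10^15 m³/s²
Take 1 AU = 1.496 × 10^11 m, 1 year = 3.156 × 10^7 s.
v = 0.1119 AU/year = 530.426 m/s
GM = 2.05 × 10^15 m³/s²
v² = 281352 m²/s²
r = GM/v² = (2.05 × 10^15) / 281352 = 7.28626 × 10^9 m ≈ 0.0487 AU

Final answer: 0.0487 AU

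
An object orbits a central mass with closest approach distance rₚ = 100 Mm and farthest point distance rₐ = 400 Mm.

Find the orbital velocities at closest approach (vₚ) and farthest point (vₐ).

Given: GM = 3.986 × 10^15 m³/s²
rₚ = 100 Mm = 1 × 10^8 m
rₐ = 400 Mm = 4 × 10^8 m
GM = 3.986 × 10^15 m³/s²
a = (rₚ + rₐ)/2 = 2.5 × 10^8 m
Vis-viva: v² = GM (2/r − 1/a)
vₚ² = 3.986 × 10^15 × (2 × 10^-8 − 4 × 10^-9) = 6.3776 × 10^7 m²/s²
vₚ = 7985.99 m/s ≈ 7.986 km/s
vₐ² = 3.986 × 10^15 × (5 × 10^-9 − 4 × 10^-9) = 3.986 × 10^6 m²/s²
vₐ = 1996.5 m/s ≈ 1.996 km/s

Final answer: vₚ = 7.986 km/s, vₐ = 1.996 km/s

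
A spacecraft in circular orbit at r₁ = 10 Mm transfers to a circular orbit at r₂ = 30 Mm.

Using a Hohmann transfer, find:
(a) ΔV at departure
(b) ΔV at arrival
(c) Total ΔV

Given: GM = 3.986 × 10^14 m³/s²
r₁ = 10 Mm = 1 × 10^7 m
r₂ = 30 Mm = 3 × 10^7 m
GM = 3.986 × 10^14 m³/s²
Transfer ellipse: a_t = (r₁ + r₂)/2 = 2 × 10^7 m
Circular speed at r₁: v₁ = √(GM/r₁) = 6313.48 m/s
Transfer speed at r₁ (periapsis): v₁ₜ = √(GM(2/r₁ − 1/a_t)) = 7732.4 m/s
(a) ΔV₁ = v₁ₜ − v₁ = 1418.92 m/s ≈ 1.419 km/s
Circular speed at r₂: v₂ = √(GM/r₂) = 3645.09 m/s
Transfer speed at r₂ (apoapsis): v₂ₜ = √(GM(2/r₂ − 1/a_t)) = 2577.47 m/s
(b) ΔV₂ = v₂ − v₂ₜ = 1067.62 m/s ≈ 1.068 km/s
(c) ΔV_total = ΔV₁ + ΔV₂ = 2486.54 m/s ≈ 2.487 km/s

Final answer:
(a) ΔV₁ = 1.419 km/s
(b) ΔV₂ = 1.068 km/s
(c) ΔV_total = 2.487 km/s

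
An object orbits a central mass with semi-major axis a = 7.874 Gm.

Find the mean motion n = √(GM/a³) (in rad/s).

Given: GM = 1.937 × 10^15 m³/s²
a = 7.874 Gm = 7.874 × 10^9 m
GM = 1.937 × 10^15 m³/s²
a³ = 4.88187 × 10^29 m³
GM/a³ = (1.937 × 10^15) / (4.88187 × 10^29) = 3.96774 × 10^-15 s⁻²
n = √(GM/a³) = 6.299 × 10^-8 rad/s ≈ 6.299 × 10^-8 rad/s

Final answer: n = 6.299 × 10^-8 rad/s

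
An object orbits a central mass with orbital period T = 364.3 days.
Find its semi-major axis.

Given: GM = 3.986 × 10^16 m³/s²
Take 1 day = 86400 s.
T = 364.3 days = 3.14755 × 10^7 s
GM = 3.986 × 10^16 m³/s²
Kepler's third law: a³ = GM T² / (4π²)
T² = 9.90708 × 10^14 s²
a³ = (3.986 × 10^16) × (9.90708 × 10^14) / (4π²) = 1.00028 × 10^30 m³
a = (a³)^(1/3) = 1.00009 × 10^10 m ≈ 10 Gm

Final answer: 10 Gm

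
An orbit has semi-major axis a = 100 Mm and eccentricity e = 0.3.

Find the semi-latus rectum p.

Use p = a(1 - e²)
a = 100 Mm = 1 × 10^8 m
e = 0.3,  e² = 0.09,  1 − e² = 0.91
p = a(1 − e²) = 1 × 10^8 m × 0.91 = 9.1 × 10^7 m ≈ 91 Mm

Final answer: p = 91 Mm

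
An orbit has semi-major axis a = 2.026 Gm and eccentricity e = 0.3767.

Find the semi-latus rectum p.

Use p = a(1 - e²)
a = 2.026 Gm = 2.026 × 10^9 m
e = 0.3767,  e² = 0.141903,  1 − e² = 0.858097
p = a(1 − e²) = 2.026 × 10^9 m × 0.858097 = 1.7385 × 10^9 m ≈ 1.739 Gm

Final answer: p = 1.739 Gm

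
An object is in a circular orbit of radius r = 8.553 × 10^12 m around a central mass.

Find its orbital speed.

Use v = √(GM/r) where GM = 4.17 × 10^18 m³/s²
r = 8.553 × 10^12 m
GM = 4.17 × 10^18 m³/s²
GM/r = (4.17 × 10^18) / (8.553 × 10^12) = 487548 m²/s²
v = √(GM/r) = 698.247 m/s ≈ 698.2 m/s

Final answer: 698.2 m/s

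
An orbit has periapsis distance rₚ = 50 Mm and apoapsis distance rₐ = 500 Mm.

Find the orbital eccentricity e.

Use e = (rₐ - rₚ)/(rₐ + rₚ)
rₚ = 50 Mm = 5 × 10^7 m
rₐ = 500 Mm = 5 × 10^8 m
rₐ − rₚ = 4.5 × 10^8 m
rₐ + rₚ = 5.5 × 10^8 m
e = (rₐ − rₚ)/(rₐ + rₚ) = 0.818182

Final answer: e = 0.8182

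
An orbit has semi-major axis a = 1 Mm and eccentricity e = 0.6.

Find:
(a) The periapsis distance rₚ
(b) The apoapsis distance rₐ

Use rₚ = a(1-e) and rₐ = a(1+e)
a = 1 Mm = 1 × 10^6 m
e = 0.6:  1 − e = 0.4,  1 + e = 1.6
(a) rₚ = a(1 − e) = 1 × 10^6 m × 0.4 = 400000 m ≈ 400 km
(b) rₐ = a(1 + e) = 1 × 10^6 m × 1.6 = 1.6 × 10^6 m ≈ 1.6 Mm

Final answer:
(a) rₚ = 400 km
(b) rₐ = 1.6 Mm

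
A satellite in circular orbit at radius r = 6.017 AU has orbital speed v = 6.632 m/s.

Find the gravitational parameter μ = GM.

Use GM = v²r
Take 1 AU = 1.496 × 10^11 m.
r = 6.017 AU = 9.00143 × 10^11 m
v = 6.632 m/s
v² = 43.9834 m²/s²
GM = v²r = 43.9834 × 9.00143 × 10^11 = 3.95914 × 10^13 m³/s²
GM ≈ 3.959 × 10^13 m³/s²

Final answer: GM = 3.959 × 10^13 m³/s²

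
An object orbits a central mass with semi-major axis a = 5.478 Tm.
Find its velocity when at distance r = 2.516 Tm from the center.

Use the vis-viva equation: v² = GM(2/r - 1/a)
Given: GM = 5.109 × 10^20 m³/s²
a = 5.478 Tm = 5.478 × 10^12 m
r = 2.516 Tm = 2.516 × 10^12 m
GM = 5.109 × 10^20 m³/s²
2/r − 1/a = 7.94913 × 10^-13 − 1.82548 × 10^-13 = 6.12364 × 10^-13 m⁻¹
v² = GM (2/r − 1/a) = 3.12857 × 10^8 m²/s²
v = 17687.8 m/s ≈ 17.69 km/s

Final answer: 17.69 km/s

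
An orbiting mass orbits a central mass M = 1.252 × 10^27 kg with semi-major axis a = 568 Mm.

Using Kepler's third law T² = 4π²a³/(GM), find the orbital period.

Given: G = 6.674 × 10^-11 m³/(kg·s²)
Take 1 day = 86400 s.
M = 1.252 × 10^27 kg
GM = G × M = 6.674 × 10^-11 × 1.252 × 10^27 = 8.35585 × 10^16 m³/s²
a = 568 Mm = 5.68 × 10^8 m
a³ = 1.8325 × 10^26 m³
T = 2π √(a³/GM) = 2π √((1.8325 × 10^26) / (8.35585 × 10^16)) = 2π × 46830.3 s
T = 294244 s ≈ 3.406 days

Final answer: 3.406 days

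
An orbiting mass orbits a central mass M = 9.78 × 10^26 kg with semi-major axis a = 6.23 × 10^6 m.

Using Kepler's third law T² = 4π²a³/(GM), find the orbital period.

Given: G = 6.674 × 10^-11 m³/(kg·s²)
M = 9.78 × 10^26 kg
GM = G × M = 6.674 × 10^-11 × 9.78 × 10^26 = 6.52717 × 10^16 m³/s²
a = 6.23 × 10^6 m
a³ = 2.41804 × 10^20 m³
T = 2π √(a³/GM) = 2π √((2.41804 × 10^20) / (6.52717 × 10^16)) = 2π × 60.8653 s
T = 382.428 s ≈ 6.374 minutes

Final answer: 6.374 minutes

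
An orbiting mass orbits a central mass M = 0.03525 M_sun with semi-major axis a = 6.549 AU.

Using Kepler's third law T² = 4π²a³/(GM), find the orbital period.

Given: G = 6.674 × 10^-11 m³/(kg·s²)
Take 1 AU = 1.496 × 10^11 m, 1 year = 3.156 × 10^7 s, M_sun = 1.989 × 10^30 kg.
M = 0.03525 M_sun = 7.01122 × 10^28 kg
GM = G × M = 6.674 × 10^-11 × 7.01122 × 10^28 = 4.67929 × 10^18 m³/s²
a = 6.549 AU = 9.7973 × 10^11 m
a³ = 9.40415 × 10^35 m³
T = 2π √(a³/GM) = 2π √((9.40415 × 10^35) / (4.67929 × 10^18)) = 2π × 4.48301 × 10^8 s
T = 2.81676 × 10^9 s ≈ 89.25 years

Final answer: 89.25 years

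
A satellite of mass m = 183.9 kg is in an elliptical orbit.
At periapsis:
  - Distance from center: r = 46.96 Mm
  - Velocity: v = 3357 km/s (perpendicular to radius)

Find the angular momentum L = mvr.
r = 46.96 Mm = 4.696 × 10^7 m
v = 3357 km/s = 3.357 × 10^6 m/s
vr = 3.357 × 10^6 × 4.696 × 10^7 = 1.57645 × 10^14 m²/s
L = m × vr = 183.9 × 1.57645 × 10^14 = 2.89909 × 10^16 kg·m²/s ≈ 2.899 × 10^16 kg·m²/s

Final answer: L = 2.899 × 10^16 kg·m²/s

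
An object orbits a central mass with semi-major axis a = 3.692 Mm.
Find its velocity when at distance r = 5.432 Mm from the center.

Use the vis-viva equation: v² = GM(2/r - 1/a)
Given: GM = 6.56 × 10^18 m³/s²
a = 3.692 Mm = 3.692 × 10^6 m
r = 5.432 Mm = 5.432 × 10^6 m
GM = 6.56 × 10^18 m³/s²
2/r − 1/a = 3.68189 × 10^-7 − 2.70856 × 10^-7 = 9.73326 × 10^-8 m⁻¹
v² = GM (2/r − 1/a) = 6.38502 × 10^11 m²/s²
v = 799063 m/s ≈ 799.1 km/s

Final answer: 799.1 km/s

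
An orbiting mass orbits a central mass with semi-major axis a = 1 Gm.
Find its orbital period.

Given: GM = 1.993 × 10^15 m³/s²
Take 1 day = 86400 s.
a = 1 Gm = 1 × 10^9 m
GM = 1.993 × 10^15 m³/s²
a³ = 1 × 10^27 m³
T = 2π √(a³/GM) = 2π √((1 × 10^27) / (1.993 × 10^15)) = 2π × 708347 s
T = 4.45068 × 10^6 s ≈ 51.51 days

Final answer: 51.51 days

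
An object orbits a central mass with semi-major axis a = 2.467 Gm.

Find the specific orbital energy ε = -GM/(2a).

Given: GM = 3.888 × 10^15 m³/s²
a = 2.467 Gm = 2.467 × 10^9 m
GM = 3.888 × 10^15 m³/s²
2a = 4.934 × 10^9 m
ε = −GM/(2a) = -788002 J/kg ≈ -788 kJ/kg

Final answer: -788 kJ/kg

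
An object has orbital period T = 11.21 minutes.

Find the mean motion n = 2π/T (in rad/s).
T = 11.21 minutes = 672.6 s
n = 2π / 672.6 s = 0.00934164 rad/s ≈ 0.009342 rad/s

Final answer: n = 0.009342 rad/s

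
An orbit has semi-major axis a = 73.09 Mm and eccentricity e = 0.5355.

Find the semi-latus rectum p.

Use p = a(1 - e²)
a = 73.09 Mm = 7.309 × 10^7 m
e = 0.5355,  e² = 0.28676,  1 − e² = 0.71324
p = a(1 − e²) = 7.309 × 10^7 m × 0.71324 = 5.21307 × 10^7 m ≈ 52.13 Mm

Final answer: p = 52.13 Mm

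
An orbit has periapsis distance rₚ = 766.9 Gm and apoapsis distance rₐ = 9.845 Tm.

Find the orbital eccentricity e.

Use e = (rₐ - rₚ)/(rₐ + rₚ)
rₚ = 766.9 Gm = 7.669 × 10^11 m
rₐ = 9.845 Tm = 9.845 × 10^12 m
rₐ − rₚ = 9.0781 × 10^12 m
rₐ + rₚ = 1.06119 × 10^13 m
e = (rₐ − rₚ)/(rₐ + rₚ) = 0.855464

Final answer: e = 0.8555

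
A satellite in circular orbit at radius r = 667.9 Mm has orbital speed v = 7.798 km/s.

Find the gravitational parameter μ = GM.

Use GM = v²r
r = 667.9 Mm = 6.679 × 10^8 m
v = 7.798 km/s = 7798 m/s
v² = 6.08088 × 10^7 m²/s²
GM = v²r = 6.08088 × 10^7 × 6.679 × 10^8 = 4.06142 × 10^16 m³/s²
GM ≈ 4.061 × 10^16 m³/s²

Final answer: GM = 4.061 × 10^16 m³/s²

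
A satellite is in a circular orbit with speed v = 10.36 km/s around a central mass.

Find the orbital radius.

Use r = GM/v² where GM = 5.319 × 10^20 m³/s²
v = 10.36 km/s = 10360 m/s
GM = 5.319 × 10^20 m³/s²
v² = 1.0733 × 10^8 m²/s²
r = GM/v² = (5.319 × 10^20) / (1.0733 × 10^8) = 4.95576 × 10^12 m ≈ 4.956 Tm

Final answer: 4.956 Tm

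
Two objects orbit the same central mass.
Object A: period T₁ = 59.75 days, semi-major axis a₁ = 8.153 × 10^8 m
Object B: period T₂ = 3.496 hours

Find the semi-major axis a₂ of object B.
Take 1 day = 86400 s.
T₁ = 59.75 days = 5.1624 × 10^6 s
T₂ = 3.496 hours = 12585.6 s
a₁ = 8.153 × 10^8 m
Kepler's third law: (T₂/T₁)² = (a₂/a₁)³  ⇒  a₂ = a₁ (T₂/T₁)^(2/3)
T₂/T₁ = 0.00243794
(T₂/T₁)^(2/3) = 0.018114
a₂ = 8.153 × 10^8 m × 0.018114 = 1.47684 × 10^7 m ≈ 1.477 × 10^7 m

Final answer: a₂ = 1.477 × 10^7 m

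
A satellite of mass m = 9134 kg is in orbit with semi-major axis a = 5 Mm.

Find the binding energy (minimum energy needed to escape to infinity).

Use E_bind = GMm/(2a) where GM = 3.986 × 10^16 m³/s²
a = 5 Mm = 5 × 10^6 m
GM = 3.986 × 10^16 m³/s²
m = 9134 kg
GMm = 3.986 × 10^16 × 9134 = 3.64081 × 10^20 m³·kg/s²
2a = 1 × 10^7 m
E_bind = GMm/(2a) = 3.64081 × 10^13 J ≈ 36.41 TJ

Final answer: 36.41 TJ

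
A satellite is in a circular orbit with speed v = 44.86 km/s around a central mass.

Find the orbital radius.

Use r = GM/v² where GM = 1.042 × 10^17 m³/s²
v = 44.86 km/s = 44860 m/s
GM = 1.042 × 10^17 m³/s²
v² = 2.01242 × 10^9 m²/s²
r = GM/v² = (1.042 × 10^17) / (2.01242 × 10^9) = 5.17785 × 10^7 m ≈ 51.78 Mm

Final answer: 51.78 Mm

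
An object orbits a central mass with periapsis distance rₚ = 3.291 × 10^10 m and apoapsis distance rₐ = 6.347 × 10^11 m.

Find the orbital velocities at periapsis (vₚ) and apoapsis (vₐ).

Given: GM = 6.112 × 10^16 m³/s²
rₚ = 3.291 × 10^10 m
rₐ = 6.347 × 10^11 m
GM = 6.112 × 10^16 m³/s²
a = (rₚ + rₐ)/2 = 3.33805 × 10^11 m
Vis-viva: v² = GM (2/r − 1/a)
vₚ² = 6.112 × 10^16 × (6.07718 × 10^-11 − 2.99576 × 10^-12) = 3.53127 × 10^6 m²/s²
vₚ = 1879.17 m/s ≈ 1.879 km/s
vₐ² = 6.112 × 10^16 × (3.1511 × 10^-12 − 2.99576 × 10^-12) = 9494.01 m²/s²
vₐ = 97.4372 m/s ≈ 97.44 m/s

Final answer: vₚ = 1.879 km/s, vₐ = 97.44 m/s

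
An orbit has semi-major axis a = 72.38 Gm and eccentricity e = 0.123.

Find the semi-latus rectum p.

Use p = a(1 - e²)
a = 72.38 Gm = 7.238 × 10^10 m
e = 0.123,  e² = 0.015129,  1 − e² = 0.984871
p = a(1 − e²) = 7.238 × 10^10 m × 0.984871 = 7.1285 × 10^10 m ≈ 71.28 Gm

Final answer: p = 71.28 Gm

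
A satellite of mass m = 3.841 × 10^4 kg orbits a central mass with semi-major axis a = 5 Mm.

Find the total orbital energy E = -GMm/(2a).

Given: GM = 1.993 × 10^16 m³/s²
a = 5 Mm = 5 × 10^6 m
GM = 1.993 × 10^16 m³/s²
2a = 1 × 10^7 m
GMm = 1.993 × 10^16 × 38410 = 7.65511 × 10^20 m³·kg/s²
E = −GMm/(2a) = -7.65511 × 10^13 J ≈ -76.55 TJ

Final answer: -76.55 TJ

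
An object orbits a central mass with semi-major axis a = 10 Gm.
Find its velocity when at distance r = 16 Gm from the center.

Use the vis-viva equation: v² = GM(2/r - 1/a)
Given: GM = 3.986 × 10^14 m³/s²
a = 10 Gm = 1 × 10^10 m
r = 16 Gm = 1.6 × 10^10 m
GM = 3.986 × 10^14 m³/s²
2/r − 1/a = 1.25 × 10^-10 − 1 × 10^-10 = 2.5 × 10^-11 m⁻¹
v² = GM (2/r − 1/a) = 9965 m²/s²
v = 99.8248 m/s ≈ 99.82 m/s

Final answer: 99.82 m/s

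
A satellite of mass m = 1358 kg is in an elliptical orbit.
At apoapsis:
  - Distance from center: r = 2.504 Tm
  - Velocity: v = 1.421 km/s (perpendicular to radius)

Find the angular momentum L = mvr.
r = 2.504 Tm = 2.504 × 10^12 m
v = 1.421 km/s = 1421 m/s
vr = 1421 × 2.504 × 10^12 = 3.55818 × 10^15 m²/s
L = m × vr = 1358 × 3.55818 × 10^15 = 4.83201 × 10^18 kg·m²/s ≈ 4.832 × 10^18 kg·m²/s

Final answer: L = 4.832 × 10^18 kg·m²/s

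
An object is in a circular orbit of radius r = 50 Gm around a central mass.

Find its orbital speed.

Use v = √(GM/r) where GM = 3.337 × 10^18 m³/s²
r = 50 Gm = 5 × 10^10 m
GM = 3.337 × 10^18 m³/s²
GM/r = (3.337 × 10^18) / (5 × 10^10) = 6.674 × 10^7 m²/s²
v = √(GM/r) = 8169.46 m/s ≈ 8.169 km/s

Final answer: 8.169 km/s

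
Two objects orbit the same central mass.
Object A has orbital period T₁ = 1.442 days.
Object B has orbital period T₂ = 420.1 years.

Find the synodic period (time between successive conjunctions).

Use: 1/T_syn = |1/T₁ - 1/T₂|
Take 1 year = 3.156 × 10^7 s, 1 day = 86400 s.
T₁ = 1.442 days = 124589 s
T₂ = 420.1 years = 1.32584 × 10^10 s
1/T₁ = 8.0264 × 10^-6 s⁻¹
1/T₂ = 7.54241 × 10^-11 s⁻¹
|1/T₁ − 1/T₂| = 8.02633 × 10^-6 s⁻¹
T_syn = 1 / |1/T₁ − 1/T₂| = 124590 s ≈ 1.442 days

Final answer: T_syn = 1.442 days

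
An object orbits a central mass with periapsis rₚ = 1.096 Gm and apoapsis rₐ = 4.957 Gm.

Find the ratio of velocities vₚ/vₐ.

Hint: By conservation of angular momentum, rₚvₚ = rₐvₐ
rₚ = 1.096 Gm = 1.096 × 10^9 m
rₐ = 4.957 Gm = 4.957 × 10^9 m
rₚvₚ = rₐvₐ  ⇒  vₚ/vₐ = rₐ/rₚ
vₚ/vₐ = (4.957 × 10^9) / (1.096 × 10^9) = 4.52281

Final answer: vₚ/vₐ = 4.523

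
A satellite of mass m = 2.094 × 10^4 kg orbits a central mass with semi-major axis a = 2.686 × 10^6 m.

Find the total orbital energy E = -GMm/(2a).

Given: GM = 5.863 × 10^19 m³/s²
a = 2.686 × 10^6 m
GM = 5.863 × 10^19 m³/s²
2a = 5.372 × 10^6 m
GMm = 5.863 × 10^19 × 20940 = 1.22771 × 10^24 m³·kg/s²
E = −GMm/(2a) = -2.28539 × 10^17 J ≈ -228.5 PJ

Final answer: -228.5 PJ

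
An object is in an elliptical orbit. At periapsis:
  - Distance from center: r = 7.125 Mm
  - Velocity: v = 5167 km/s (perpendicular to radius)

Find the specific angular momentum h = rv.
r = 7.125 Mm = 7.125 × 10^6 m
v = 5167 km/s = 5.167 × 10^6 m/s
h = rv = 7.125 × 10^6 × 5.167 × 10^6 = 3.68149 × 10^13 m²/s ≈ 3.681 × 10^13 m²/s

Final answer: h = 3.681 × 10^13 m²/s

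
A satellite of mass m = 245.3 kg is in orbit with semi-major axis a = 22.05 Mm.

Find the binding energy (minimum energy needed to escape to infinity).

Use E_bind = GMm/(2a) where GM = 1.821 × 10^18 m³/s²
a = 22.05 Mm = 2.205 × 10^7 m
GM = 1.821 × 10^18 m³/s²
m = 245.3 kg
GMm = 1.821 × 10^18 × 245.3 = 4.46691 × 10^20 m³·kg/s²
2a = 4.41 × 10^7 m
E_bind = GMm/(2a) = 1.01291 × 10^13 J ≈ 10.13 TJ

Final answer: 10.13 TJ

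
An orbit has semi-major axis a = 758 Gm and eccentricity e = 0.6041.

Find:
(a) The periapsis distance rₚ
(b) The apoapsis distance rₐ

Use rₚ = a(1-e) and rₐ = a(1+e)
a = 758 Gm = 7.58 × 10^11 m
e = 0.6041:  1 − e = 0.3959,  1 + e = 1.6041
(a) rₚ = a(1 − e) = 7.58 × 10^11 m × 0.3959 = 3.00092 × 10^11 m ≈ 300.1 Gm
(b) rₐ = a(1 + e) = 7.58 × 10^11 m × 1.6041 = 1.21591 × 10^12 m ≈ 1.216 Tm

Final answer:
(a) rₚ = 300.1 Gm
(b) rₐ = 1.216 Tm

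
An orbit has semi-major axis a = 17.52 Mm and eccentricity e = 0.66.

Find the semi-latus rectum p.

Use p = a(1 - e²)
a = 17.52 Mm = 1.752 × 10^7 m
e = 0.66,  e² = 0.4356,  1 − e² = 0.5644
p = a(1 − e²) = 1.752 × 10^7 m × 0.5644 = 9.88829 × 10^6 m ≈ 9.888 Mm

Final answer: p = 9.888 Mm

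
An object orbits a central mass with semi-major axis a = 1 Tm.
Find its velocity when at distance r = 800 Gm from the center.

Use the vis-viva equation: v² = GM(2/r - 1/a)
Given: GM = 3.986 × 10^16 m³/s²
a = 1 Tm = 1 × 10^12 m
r = 800 Gm = 8 × 10^11 m
GM = 3.986 × 10^16 m³/s²
2/r − 1/a = 2.5 × 10^-12 − 1 × 10^-12 = 1.5 × 10^-12 m⁻¹
v² = GM (2/r − 1/a) = 59790 m²/s²
v = 244.52 m/s ≈ 244.5 m/s

Final answer: 244.5 m/s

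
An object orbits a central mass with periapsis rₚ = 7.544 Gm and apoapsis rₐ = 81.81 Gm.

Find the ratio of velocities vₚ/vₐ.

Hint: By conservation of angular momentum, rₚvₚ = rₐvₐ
rₚ = 7.544 Gm = 7.544 × 10^9 m
rₐ = 81.81 Gm = 8.181 × 10^10 m
rₚvₚ = rₐvₐ  ⇒  vₚ/vₐ = rₐ/rₚ
vₚ/vₐ = (8.181 × 10^10) / (7.544 × 10^9) = 10.8444

Final answer: vₚ/vₐ = 10.84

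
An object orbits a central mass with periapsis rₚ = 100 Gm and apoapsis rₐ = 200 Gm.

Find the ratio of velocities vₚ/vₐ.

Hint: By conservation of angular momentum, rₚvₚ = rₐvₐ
rₚ = 100 Gm = 1 × 10^11 m
rₐ = 200 Gm = 2 × 10^11 m
rₚvₚ = rₐvₐ  ⇒  vₚ/vₐ = rₐ/rₚ
vₚ/vₐ = (2 × 10^11) / (1 × 10^11) = 2

Final answer: vₚ/vₐ = 2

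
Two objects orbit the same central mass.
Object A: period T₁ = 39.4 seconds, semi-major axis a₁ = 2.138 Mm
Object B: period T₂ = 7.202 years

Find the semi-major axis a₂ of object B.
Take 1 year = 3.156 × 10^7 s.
T₁ = 39.4 seconds
T₂ = 7.202 years = 2.27295 × 10^8 s
a₁ = 2.138 Mm = 2.138 × 10^6 m
Kepler's third law: (T₂/T₁)² = (a₂/a₁)³  ⇒  a₂ = a₁ (T₂/T₁)^(2/3)
T₂/T₁ = 5.76891 × 10^6
(T₂/T₁)^(2/3) = 32165.9
a₂ = 2.138 × 10^6 m × 32165.9 = 6.87707 × 10^10 m ≈ 68.77 Gm

Final answer: a₂ = 68.77 Gm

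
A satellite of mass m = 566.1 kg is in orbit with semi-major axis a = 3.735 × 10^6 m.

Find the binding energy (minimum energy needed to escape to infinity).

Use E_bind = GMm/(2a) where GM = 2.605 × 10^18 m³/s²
a = 3.735 × 10^6 m
GM = 2.605 × 10^18 m³/s²
m = 566.1 kg
GMm = 2.605 × 10^18 × 566.1 = 1.47469 × 10^21 m³·kg/s²
2a = 7.47 × 10^6 m
E_bind = GMm/(2a) = 1.97415 × 10^14 J ≈ 197.4 TJ

Final answer: 197.4 TJ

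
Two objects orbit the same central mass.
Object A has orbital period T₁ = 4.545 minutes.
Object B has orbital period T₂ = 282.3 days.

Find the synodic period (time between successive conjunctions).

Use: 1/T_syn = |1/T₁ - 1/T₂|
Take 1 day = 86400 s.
T₁ = 4.545 minutes = 272.7 s
T₂ = 282.3 days = 2.43907 × 10^7 s
1/T₁ = 0.00366703 s⁻¹
1/T₂ = 4.09992 × 10^-8 s⁻¹
|1/T₁ − 1/T₂| = 0.00366699 s⁻¹
T_syn = 1 / |1/T₁ − 1/T₂| = 272.703 s ≈ 4.545 minutes

Final answer: T_syn = 4.545 minutes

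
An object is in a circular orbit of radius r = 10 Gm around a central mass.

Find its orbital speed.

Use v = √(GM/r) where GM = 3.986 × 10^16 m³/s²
r = 10 Gm = 1 × 10^10 m
GM = 3.986 × 10^16 m³/s²
GM/r = (3.986 × 10^16) / (1 × 10^10) = 3.986 × 10^6 m²/s²
v = √(GM/r) = 1996.5 m/s ≈ 1.996 km/s

Final answer: 1.996 km/s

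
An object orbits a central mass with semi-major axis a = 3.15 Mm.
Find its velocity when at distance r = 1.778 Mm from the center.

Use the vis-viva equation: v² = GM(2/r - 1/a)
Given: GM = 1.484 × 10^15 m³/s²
a = 3.15 Mm = 3.15 × 10^6 m
r = 1.778 Mm = 1.778 × 10^6 m
GM = 1.484 × 10^15 m³/s²
2/r − 1/a = 1.12486 × 10^-6 − 3.1746 × 10^-7 = 8.07399 × 10^-7 m⁻¹
v² = GM (2/r − 1/a) = 1.19818 × 10^9 m²/s²
v = 34614.7 m/s ≈ 34.61 km/s

Final answer: 34.61 km/s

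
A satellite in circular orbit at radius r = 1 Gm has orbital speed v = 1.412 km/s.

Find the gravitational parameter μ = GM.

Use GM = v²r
r = 1 Gm = 1 × 10^9 m
v = 1.412 km/s = 1412 m/s
v² = 1.99374 × 10^6 m²/s²
GM = v²r = 1.99374 × 10^6 × 1 × 10^9 = 1.99374 × 10^15 m³/s²
GM ≈ 1.994 × 10^15 m³/s²

Final answer: GM = 1.994 × 10^15 m³/s²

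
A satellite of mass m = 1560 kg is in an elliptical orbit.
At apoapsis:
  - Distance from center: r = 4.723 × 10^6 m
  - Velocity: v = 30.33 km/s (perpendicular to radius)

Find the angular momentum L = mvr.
r = 4.723 × 10^6 m
v = 30.33 km/s = 30330 m/s
vr = 30330 × 4.723 × 10^6 = 1.43249 × 10^11 m²/s
L = m × vr = 1560 × 1.43249 × 10^11 = 2.23468 × 10^14 kg·m²/s ≈ 2.235 × 10^14 kg·m²/s

Final answer: L = 2.235 × 10^14 kg·m²/s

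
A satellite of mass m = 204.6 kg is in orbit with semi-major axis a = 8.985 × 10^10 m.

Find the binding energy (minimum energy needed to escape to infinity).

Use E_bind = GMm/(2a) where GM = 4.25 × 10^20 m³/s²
a = 8.985 × 10^10 m
GM = 4.25 × 10^20 m³/s²
m = 204.6 kg
GMm = 4.25 × 10^20 × 204.6 = 8.6955 × 10^22 m³·kg/s²
2a = 1.797 × 10^11 m
E_bind = GMm/(2a) = 4.8389 × 10^11 J ≈ 483.9 GJ

Final answer: 483.9 GJ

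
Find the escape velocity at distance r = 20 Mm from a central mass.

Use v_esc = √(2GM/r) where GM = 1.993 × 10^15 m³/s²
r = 20 Mm = 2 × 10^7 m
GM = 1.993 × 10^15 m³/s²
2GM/r = 2 × (1.993 × 10^15) / (2 × 10^7) = 1.993 × 10^8 m²/s²
v_esc = √(2GM/r) = 14117.4 m/s ≈ 14.12 km/s

Final answer: 14.12 km/s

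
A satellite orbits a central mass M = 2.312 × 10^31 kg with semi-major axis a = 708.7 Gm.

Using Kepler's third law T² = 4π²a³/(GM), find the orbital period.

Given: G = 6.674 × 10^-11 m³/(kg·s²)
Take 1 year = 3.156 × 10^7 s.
M = 2.312 × 10^31 kg
GM = G × M = 6.674 × 10^-11 × 2.312 × 10^31 = 1.54303 × 10^21 m³/s²
a = 708.7 Gm = 7.087 × 10^11 m
a³ = 3.55949 × 10^35 m³
T = 2π √(a³/GM) = 2π √((3.55949 × 10^35) / (1.54303 × 10^21)) = 2π × 1.51882 × 10^7 s
T = 9.54303 × 10^7 s ≈ 3.024 years

Final answer: 3.024 years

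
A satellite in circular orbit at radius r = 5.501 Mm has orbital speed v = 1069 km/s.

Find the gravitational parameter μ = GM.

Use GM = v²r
r = 5.501 Mm = 5.501 × 10^6 m
v = 1069 km/s = 1.069 × 10^6 m/s
v² = 1.14276 × 10^12 m²/s²
GM = v²r = 1.14276 × 10^12 × 5.501 × 10^6 = 6.28633 × 10^18 m³/s²
GM ≈ 6.286 × 10^18 m³/s²

Final answer: GM = 6.286 × 10^18 m³/s²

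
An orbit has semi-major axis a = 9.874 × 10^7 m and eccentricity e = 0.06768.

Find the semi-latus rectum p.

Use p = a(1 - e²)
a = 9.874 × 10^7 m
e = 0.06768,  e² = 0.00458058,  1 − e² = 0.995419
p = a(1 − e²) = 9.874 × 10^7 m × 0.995419 = 9.82877 × 10^7 m ≈ 9.829 × 10^7 m

Final answer: p = 9.829 × 10^7 m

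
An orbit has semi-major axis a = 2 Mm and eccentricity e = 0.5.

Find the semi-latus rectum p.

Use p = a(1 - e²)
a = 2 Mm = 2 × 10^6 m
e = 0.5,  e² = 0.25,  1 − e² = 0.75
p = a(1 − e²) = 2 × 10^6 m × 0.75 = 1.5 × 10^6 m ≈ 1.5 Mm

Final answer: p = 1.5 Mm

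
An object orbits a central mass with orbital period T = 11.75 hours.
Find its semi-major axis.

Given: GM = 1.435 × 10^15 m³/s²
T = 11.75 hours = 42300 s
GM = 1.435 × 10^15 m³/s²
Kepler's third law: a³ = GM T² / (4π²)
T² = 1.78929 × 10^9 s²
a³ = (1.435 × 10^15) × (1.78929 × 10^9) / (4π²) = 6.50389 × 10^22 m³
a = (a³)^(1/3) = 4.02153 × 10^7 m ≈ 40.22 Mm

Final answer: 40.22 Mm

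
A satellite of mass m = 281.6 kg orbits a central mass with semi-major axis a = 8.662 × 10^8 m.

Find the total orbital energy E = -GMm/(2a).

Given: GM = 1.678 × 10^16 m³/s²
a = 8.662 × 10^8 m
GM = 1.678 × 10^16 m³/s²
2a = 1.7324 × 10^9 m
GMm = 1.678 × 10^16 × 281.6 = 4.72525 × 10^18 m³·kg/s²
E = −GMm/(2a) = -2.72757 × 10^9 J ≈ -2.728 GJ

Final answer: -2.728 GJ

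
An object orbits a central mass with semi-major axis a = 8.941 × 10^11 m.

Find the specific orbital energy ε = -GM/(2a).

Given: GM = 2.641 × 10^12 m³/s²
a = 8.941 × 10^11 m
GM = 2.641 × 10^12 m³/s²
2a = 1.7882 × 10^12 m
ε = −GM/(2a) = -1.4769 J/kg ≈ -1.477 J/kg

Final answer: -1.477 J/kg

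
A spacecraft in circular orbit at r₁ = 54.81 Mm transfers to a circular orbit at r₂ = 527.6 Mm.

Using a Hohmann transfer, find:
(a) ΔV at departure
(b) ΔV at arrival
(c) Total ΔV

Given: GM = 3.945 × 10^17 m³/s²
r₁ = 54.81 Mm = 5.481 × 10^7 m
r₂ = 527.6 Mm = 5.276 × 10^8 m
GM = 3.945 × 10^17 m³/s²
Transfer ellipse: a_t = (r₁ + r₂)/2 = 2.91205 × 10^8 m
Circular speed at r₁: v₁ = √(GM/r₁) = 84838.6 m/s
Transfer speed at r₁ (periapsis): v₁ₜ = √(GM(2/r₁ − 1/a_t)) = 114195 m/s
(a) ΔV₁ = v₁ₜ − v₁ = 29356.2 m/s ≈ 29.36 km/s
Circular speed at r₂: v₂ = √(GM/r₂) = 27344.6 m/s
Transfer speed at r₂ (apoapsis): v₂ₜ = √(GM(2/r₂ − 1/a_t)) = 11863.2 m/s
(b) ΔV₂ = v₂ − v₂ₜ = 15481.4 m/s ≈ 15.48 km/s
(c) ΔV_total = ΔV₁ + ΔV₂ = 44837.6 m/s ≈ 44.84 km/s

Final answer:
(a) ΔV₁ = 29.36 km/s
(b) ΔV₂ = 15.48 km/s
(c) ΔV_total = 44.84 km/s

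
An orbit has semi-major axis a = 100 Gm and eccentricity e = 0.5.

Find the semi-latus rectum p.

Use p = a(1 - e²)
a = 100 Gm = 1 × 10^11 m
e = 0.5,  e² = 0.25,  1 − e² = 0.75
p = a(1 − e²) = 1 × 10^11 m × 0.75 = 7.5 × 10^10 m ≈ 75 Gm

Final answer: p = 75 Gm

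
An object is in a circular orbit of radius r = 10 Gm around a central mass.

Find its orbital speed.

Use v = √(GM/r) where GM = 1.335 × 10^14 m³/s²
r = 10 Gm = 1 × 10^10 m
GM = 1.335 × 10^14 m³/s²
GM/r = (1.335 × 10^14) / (1 × 10^10) = 13350 m²/s²
v = √(GM/r) = 115.542 m/s ≈ 115.5 m/s

Final answer: 115.5 m/s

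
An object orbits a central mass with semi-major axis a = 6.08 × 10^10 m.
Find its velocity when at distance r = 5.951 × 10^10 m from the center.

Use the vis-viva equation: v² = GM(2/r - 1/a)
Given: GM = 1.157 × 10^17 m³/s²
a = 6.08 × 10^10 m
r = 5.951 × 10^10 m
GM = 1.157 × 10^17 m³/s²
2/r − 1/a = 3.36078 × 10^-11 − 1.64474 × 10^-11 = 1.71604 × 10^-11 m⁻¹
v² = GM (2/r − 1/a) = 1.98546 × 10^6 m²/s²
v = 1409.06 m/s ≈ 1.409 km/s

Final answer: 1.409 km/s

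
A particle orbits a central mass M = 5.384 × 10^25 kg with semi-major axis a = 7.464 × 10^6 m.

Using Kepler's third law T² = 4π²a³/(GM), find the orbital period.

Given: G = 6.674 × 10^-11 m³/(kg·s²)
M = 5.384 × 10^25 kg
GM = G × M = 6.674 × 10^-11 × 5.384 × 10^25 = 3.59328 × 10^15 m³/s²
a = 7.464 × 10^6 m
a³ = 4.15829 × 10^20 m³
T = 2π √(a³/GM) = 2π √((4.15829 × 10^20) / (3.59328 × 10^15)) = 2π × 340.182 s
T = 2137.43 s ≈ 35.62 minutes

Final answer: 35.62 minutes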